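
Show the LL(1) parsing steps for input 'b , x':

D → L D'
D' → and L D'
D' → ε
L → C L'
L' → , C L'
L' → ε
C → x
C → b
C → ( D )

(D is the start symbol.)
Stack is shown with the top on the left.

Stack        Input    Action
----------------------------
D $          b , x $  output D → L D'
L D' $       b , x $  output L → C L'
C L' D' $    b , x $  output C → b
b L' D' $    b , x $  match 'b'
L' D' $      , x $    output L' → , C L'
, C L' D' $  , x $    match ','
C L' D' $    x $      output C → x
x L' D' $    x $      match 'x'
L' D' $      $        output L' → ε
D' $         $        output D' → ε
$            $        accept

The string is accepted.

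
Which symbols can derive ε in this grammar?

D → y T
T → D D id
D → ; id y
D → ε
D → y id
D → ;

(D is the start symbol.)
A non-terminal is nullable if it can derive ε (the empty string): either it has an ε-production, or it has a production whose right-hand side consists entirely of nullable non-terminals.

ε-productions: D → ε
So D is immediately nullable.
No further non-terminal can be added: every production for the remaining non-terminals contains a terminal or a non-nullable non-terminal.
Nullable = { 'D' }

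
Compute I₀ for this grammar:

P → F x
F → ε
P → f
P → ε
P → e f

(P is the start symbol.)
First, augment the grammar with P' → P
I₀ = CLOSURE({ [P' → . P] }):
  [P' → . P] has the dot before P: add [P → . F x], [P → . f], [P → .], [P → . e f]
  [P → . F x] has the dot before F: add [F → .]
No further items can be added.

I₀ = { [F → .], [P → . F x], [P → . e f], [P → . f], [P → .], [P' → . P] }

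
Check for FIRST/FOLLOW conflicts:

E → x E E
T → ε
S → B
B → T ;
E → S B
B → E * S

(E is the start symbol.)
A FIRST/FOLLOW conflict occurs when a non-terminal N has a nullable alternative N → β (β ⇒* ε) and another alternative N → α with FIRST(α) ∩ FOLLOW(N) ≠ ∅: on such a lookahead the parser cannot decide between expanding α and letting N vanish via β.

Nullable non-terminals: T.
T has a nullable alternative but only one production, so nothing to check.

B, E, S have no nullable alternative, so no FIRST/FOLLOW check is needed there.

No FIRST/FOLLOW conflicts found.

Answer: No FIRST/FOLLOW conflicts.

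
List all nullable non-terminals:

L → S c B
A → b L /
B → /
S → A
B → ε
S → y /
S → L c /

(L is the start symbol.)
A non-terminal is nullable if it can derive ε (the empty string): either it has an ε-production, or it has a production whose right-hand side consists entirely of nullable non-terminals.

ε-productions: B → ε
So B is immediately nullable.
No further non-terminal can be added: every production for the remaining non-terminals contains a terminal or a non-nullable non-terminal.
Nullable = { 'B' }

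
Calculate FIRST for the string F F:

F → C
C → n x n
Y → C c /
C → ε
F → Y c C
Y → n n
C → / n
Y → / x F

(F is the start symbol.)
FIRST sets of the non-terminals involved (from the grammar, by fixed-point iteration):
  FIRST(F) = { '/', 'c', 'n', ε }

To compute FIRST(F F), process the symbols left to right:
Symbol F is a non-terminal. Add FIRST(F) \ {ε} = { '/', 'c', 'n' }
F is nullable (ε ∈ FIRST(F)), continue to the next symbol.
Symbol F is a non-terminal. Add FIRST(F) \ {ε} = { '/', 'c', 'n' }
F is nullable (ε ∈ FIRST(F)), continue to the next symbol.
All symbols are nullable, so ε is in the result.
FIRST(F F) = { '/', 'c', 'n', ε }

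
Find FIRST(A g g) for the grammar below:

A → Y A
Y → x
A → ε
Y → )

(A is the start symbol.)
{ ')', 'g', 'x' }

FIRST sets of the non-terminals involved (from the grammar, by fixed-point iteration):
  FIRST(A) = { ')', 'x', ε }

To compute FIRST(A g g), process the symbols left to right:
Symbol A is a non-terminal. Add FIRST(A) \ {ε} = { ')', 'x' }
A is nullable (ε ∈ FIRST(A)), continue to the next symbol.
Symbol g is a terminal. Add 'g' and stop.
FIRST(A g g) = { ')', 'g', 'x' }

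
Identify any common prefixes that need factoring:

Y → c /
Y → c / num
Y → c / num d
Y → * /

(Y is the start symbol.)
Yes, Y has productions with common prefix 'c /'

Left-factoring is needed when two productions for the same non-terminal
share a common prefix on the right-hand side.

Productions for Y:
  Y → c /
  Y → c / num
  Y → c / num d
  Y → * /

Found common prefix 'c /' in productions for Y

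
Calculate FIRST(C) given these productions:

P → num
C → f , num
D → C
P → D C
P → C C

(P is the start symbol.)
To compute FIRST(C), examine every production with C on the left-hand side, reading each right-hand side left to right until a non-nullable symbol is reached.

From C → f , num:
  - f is a terminal: add 'f' and stop

Collecting: FIRST(C) = { 'f' }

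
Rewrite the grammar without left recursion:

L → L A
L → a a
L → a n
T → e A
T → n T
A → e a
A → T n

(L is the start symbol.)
L is directly left-recursive. The standard transformation for
  A → A α₁ | ... | A α_m | β₁ | ... | β_n
is
  A  → β₁ A' | ... | β_n A'
  A' → α₁ A' | ... | α_m A' | ε

L → a a becomes L → a a L'
L → a n becomes L → a n L'
L → L A becomes L' → A L'
Add L' → ε

Productions for other non-terminals are unchanged:
  T → e A
  T → n T
  A → e a
  A → T n

Resulting grammar:
L → a a L'
L → a n L'
L' → A L'
L' → ε
T → e A
T → n T
A → e a
A → T n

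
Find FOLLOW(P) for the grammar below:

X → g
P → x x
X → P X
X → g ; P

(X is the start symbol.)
To compute FOLLOW(P), find every occurrence of P on a right-hand side N → α P β: add FIRST(β) \ {ε}, and if β is empty or nullable also add FOLLOW(N). Iterate to a fixed point.

In X → P X: P is followed by X, add FIRST(X) \ {ε} = { 'g', 'x' }
In X → g ; P: P is at the end, add FOLLOW(X)

The FOLLOW sets referred to above (computed the same way, to a fixed point):
  FOLLOW(X) = { $ }

Taking the union: FOLLOW(P) = { $, 'g', 'x' }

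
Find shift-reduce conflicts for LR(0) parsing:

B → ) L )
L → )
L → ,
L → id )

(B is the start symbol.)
Augment with B' → B and build the canonical LR(0) collection (I0 = CLOSURE({[B' → . B]}), then GOTO on every symbol after a dot until no new states appear). It has 9 states:
  I0: { [B → . ) L )], [B' → . B] }  — shift
  I1: { [B → ) . L )], [L → . )], [L → . ,], [L → . id )] }  — shift
  I2: { [B' → B .] }  — accept
  I3: { [L → ) .] }  — reduce
  I4: { [L → , .] }  — reduce
  I5: { [B → ) L . )] }  — shift
  I6: { [L → id . )] }  — shift
  I7: { [L → id ) .] }  — reduce
  I8: { [B → ) L ) .] }  — reduce

No state contains both a complete item and a shift item.

Answer: No shift-reduce conflicts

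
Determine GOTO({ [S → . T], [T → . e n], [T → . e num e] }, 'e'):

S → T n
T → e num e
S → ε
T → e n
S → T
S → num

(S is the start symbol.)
GOTO(I, 'e') = CLOSURE({ [A → αX.β] : [A → α.Xβ] ∈ I, X = 'e' })

Items with dot before 'e', with the dot advanced:
  [T → . e n] → [T → e . n]
  [T → . e num e] → [T → e . num e]
Closure adds nothing (no advanced item has the dot before a non-terminal).

GOTO = { [T → e . n], [T → e . num e] }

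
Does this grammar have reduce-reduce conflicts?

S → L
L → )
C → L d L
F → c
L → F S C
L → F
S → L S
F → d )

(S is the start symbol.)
Augment with S' → S and build the canonical LR(0) collection (I0 = CLOSURE({[S' → . S]}), then GOTO on every symbol after a dot until no new states appear). It has 14 states:
  I0: { [F → . c], [F → . d )], [L → . )], [L → . F S C], [L → . F], [S → . L S], [S → . L], [S' → . S] }  — shift
  I1: { [L → ) .] }  — reduce
  I2: { [F → . c], [F → . d )], [L → . )], [L → . F S C], [L → . F], [L → F . S C], [L → F .], [S → . L S], [S → . L] }  — shift, reduce
  I3: { [F → . c], [F → . d )], [L → . )], [L → . F S C], [L → . F], [S → . L S], [S → . L], [S → L . S], [S → L .] }  — shift, reduce
  I4: { [S' → S .] }  — accept
  I5: { [F → c .] }  — reduce
  I6: { [F → d . )] }  — shift
  I7: { [F → d ) .] }  — reduce
  I8: { [S → L S .] }  — reduce
  I9: { [C → . L d L], [F → . c], [F → . d )], [L → . )], [L → . F S C], [L → . F], [L → F S . C] }  — shift
  I10: { [L → F S C .] }  — reduce
  I11: { [C → L . d L] }  — shift
  I12: { [C → L d . L], [F → . c], [F → . d )], [L → . )], [L → . F S C], [L → . F] }  — shift
  I13: { [C → L d L .] }  — reduce

No state contains more than one complete item.

Answer: No reduce-reduce conflicts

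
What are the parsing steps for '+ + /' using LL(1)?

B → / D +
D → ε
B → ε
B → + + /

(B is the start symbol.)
Stack is shown with the top on the left.

Stack    Input    Action
------------------------
B $      + + / $  output B → + + /
+ + / $  + + / $  match '+'
+ / $    + / $    match '+'
/ $      / $      match '/'
$        $        accept

The string is accepted.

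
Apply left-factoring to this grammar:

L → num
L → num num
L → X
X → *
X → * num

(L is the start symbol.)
Left-factoring transforms A → αβ₁ | αβ₂ into A → αA' and A' → β₁ | β₂
(α is the longest common prefix among the alternatives). Repeat until
no nonterminal has two alternatives with a common prefix.

Round 1: L has alternatives sharing prefix 'num'. Introduce L': L → num L'
  Add: L' → ε
  Add: L' → num

Round 2: X has alternatives sharing prefix '*'. Introduce X': X → * X'
  Add: X' → ε
  Add: X' → num

No remaining common prefixes — done.

Resulting grammar:
L → num L'
L' → ε
L' → num
L → X
X → * X'
X' → ε
X' → num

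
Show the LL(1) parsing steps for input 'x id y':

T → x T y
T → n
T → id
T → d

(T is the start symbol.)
Stack is shown with the top on the left.

Stack    Input     Action
-------------------------
T $      x id y $  output T → x T y
x T y $  x id y $  match 'x'
T y $    id y $    output T → id
id y $   id y $    match 'id'
y $      y $       match 'y'
$        $         accept

The string is accepted.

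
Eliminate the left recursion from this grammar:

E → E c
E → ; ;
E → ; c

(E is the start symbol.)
E is directly left-recursive. The standard transformation for
  A → A α₁ | ... | A α_m | β₁ | ... | β_n
is
  A  → β₁ A' | ... | β_n A'
  A' → α₁ A' | ... | α_m A' | ε

E → ; ; becomes E → ; ; E'
E → ; c becomes E → ; c E'
E → E c becomes E' → c E'
Add E' → ε

Resulting grammar:
E → ; ; E'
E → ; c E'
E' → c E'
E' → ε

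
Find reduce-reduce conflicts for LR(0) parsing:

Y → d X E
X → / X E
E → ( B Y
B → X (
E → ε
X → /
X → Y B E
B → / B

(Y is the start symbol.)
A reduce-reduce conflict occurs when an LR(0) state has two complete items [A → α .] and [B → β .] — both call for a reduction, and with no lookahead the parser cannot choose between them.

Augment with Y' → Y and build the canonical LR(0) collection (I0 = CLOSURE({[Y' → . Y]}), then GOTO on every symbol after a dot until no new states appear). It has 20 states:
  I0: { [Y → . d X E], [Y' → . Y] }  — shift
  I1: { [Y' → Y .] }  — accept
  I2: { [X → . / X E], [X → . /], [X → . Y B E], [Y → . d X E], [Y → d . X E] }  — shift
  I3: { [X → . / X E], [X → . /], [X → . Y B E], [X → / . X E], [X → / .], [Y → . d X E] }  — shift, reduce
  I4: { [E → . ( B Y], [E → .], [Y → d X . E] }  — shift, reduce
  I5: { [B → . / B], [B → . X (], [X → . / X E], [X → . /], [X → . Y B E], [X → Y . B E], [Y → . d X E] }  — shift
  I6: { [B → . / B], [B → . X (], [B → / . B], [X → . / X E], [X → . /], [X → . Y B E], [X → / . X E], [X → / .], [Y → . d X E] }  — shift, reduce
  I7: { [E → . ( B Y], [E → .], [X → Y B . E] }  — shift, reduce
  I8: { [B → X . (] }  — shift
  I9: { [B → X ( .] }  — reduce
  I10: { [B → . / B], [B → . X (], [E → ( . B Y], [X → . / X E], [X → . /], [X → . Y B E], [Y → . d X E] }  — shift
  I11: { [X → Y B E .] }  — reduce
  I12: { [E → ( B . Y], [Y → . d X E] }  — shift
  I13: { [E → ( B Y .] }  — reduce
  I14: { [B → / B .] }  — reduce
  I15: { [B → X . (], [E → . ( B Y], [E → .], [X → / X . E] }  — shift, reduce
  I16: { [B → . / B], [B → . X (], [B → X ( .], [E → ( . B Y], [X → . / X E], [X → . /], [X → . Y B E], [Y → . d X E] }  — shift, reduce
  I17: { [X → / X E .] }  — reduce
  I18: { [Y → d X E .] }  — reduce
  I19: { [E → . ( B Y], [E → .], [X → / X . E] }  — shift, reduce

No state contains more than one complete item.

Answer: No reduce-reduce conflicts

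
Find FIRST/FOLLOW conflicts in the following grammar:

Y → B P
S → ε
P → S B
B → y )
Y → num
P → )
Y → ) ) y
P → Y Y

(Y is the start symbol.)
No FIRST/FOLLOW conflicts.

A FIRST/FOLLOW conflict occurs when a non-terminal N has a nullable alternative N → β (β ⇒* ε) and another alternative N → α with FIRST(α) ∩ FOLLOW(N) ≠ ∅: on such a lookahead the parser cannot decide between expanding α and letting N vanish via β.

Nullable non-terminals: S.
S has a nullable alternative but only one production, so nothing to check.

B, P, Y have no nullable alternative, so no FIRST/FOLLOW check is needed there.

No FIRST/FOLLOW conflicts found.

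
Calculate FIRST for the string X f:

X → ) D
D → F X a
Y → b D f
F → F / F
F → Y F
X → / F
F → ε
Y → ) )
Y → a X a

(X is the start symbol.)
{ ')', '/' }

FIRST sets of the non-terminals involved (from the grammar, by fixed-point iteration):
  FIRST(X) = { ')', '/' }

To compute FIRST(X f), process the symbols left to right:
Symbol X is a non-terminal. Add FIRST(X) \ {ε} = { ')', '/' }
X is not nullable (ε ∉ FIRST(X)), so stop here.
FIRST(X f) = { ')', '/' }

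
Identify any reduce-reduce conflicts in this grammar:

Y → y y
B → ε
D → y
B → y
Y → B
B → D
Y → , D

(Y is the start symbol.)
A reduce-reduce conflict occurs when an LR(0) state has two complete items [A → α .] and [B → β .] — both call for a reduction, and with no lookahead the parser cannot choose between them.

Augment with Y' → Y and build the canonical LR(0) collection (I0 = CLOSURE({[Y' → . Y]}), then GOTO on every symbol after a dot until no new states appear). It has 9 states:
  I0: { [B → . D], [B → . y], [B → .], [D → . y], [Y → . , D], [Y → . B], [Y → . y y], [Y' → . Y] }  — shift, reduce
  I1: { [D → . y], [Y → , . D] }  — shift
  I2: { [Y → B .] }  — reduce
  I3: { [B → D .] }  — reduce
  I4: { [Y' → Y .] }  — accept
  I5: { [B → y .], [D → y .], [Y → y . y] }  — shift, 2 reduces
  I6: { [Y → y y .] }  — reduce
  I7: { [Y → , D .] }  — reduce
  I8: { [D → y .] }  — reduce

I5 contains complete items [B → y .], [D → y .] — reduce-reduce conflict.

Answer: Yes — I5: [B → y .] vs [D → y .]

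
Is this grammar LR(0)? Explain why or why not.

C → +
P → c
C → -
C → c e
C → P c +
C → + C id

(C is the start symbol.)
No. Shift-reduce conflict between [C → + .] and [C → . +]

A grammar is LR(0) if no state in the canonical LR(0) collection has:
  - both a shift item (dot before a terminal) and a complete item (shift-reduce conflict), or
  - two or more complete items (reduce-reduce conflict; the accept item [C' → C .] counts as a complete item here).

Augment with C' → C and build the canonical LR(0) collection (I0 = CLOSURE({[C' → . C]}), then GOTO on every symbol after a dot until no new states appear). It has 11 states:
  I0: { [C → . + C id], [C → . +], [C → . -], [C → . P c +], [C → . c e], [C' → . C], [P → . c] }  — shift
  I1: { [C → + . C id], [C → + .], [C → . + C id], [C → . +], [C → . -], [C → . P c +], [C → . c e], [P → . c] }  — shift, reduce
  I2: { [C → - .] }  — reduce
  I3: { [C' → C .] }  — accept
  I4: { [C → P . c +] }  — shift
  I5: { [C → c . e], [P → c .] }  — shift, reduce
  I6: { [C → c e .] }  — reduce
  I7: { [C → P c . +] }  — shift
  I8: { [C → P c + .] }  — reduce
  I9: { [C → + C . id] }  — shift
  I10: { [C → + C id .] }  — reduce

Conflict in state I1:
  Shift-reduce conflict between [C → + .] and [C → . +]
So the grammar is NOT LR(0).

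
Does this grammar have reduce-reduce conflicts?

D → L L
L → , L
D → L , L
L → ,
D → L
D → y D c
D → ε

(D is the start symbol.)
A reduce-reduce conflict occurs when an LR(0) state has two complete items [A → α .] and [B → β .] — both call for a reduction, and with no lookahead the parser cannot choose between them.

Augment with D' → D and build the canonical LR(0) collection (I0 = CLOSURE({[D' → . D]}), then GOTO on every symbol after a dot until no new states appear). It has 11 states:
  I0: { [D → . L , L], [D → . L L], [D → . L], [D → . y D c], [D → .], [D' → . D], [L → . , L], [L → . ,] }  — shift, reduce
  I1: { [L → , . L], [L → , .], [L → . , L], [L → . ,] }  — shift, reduce
  I2: { [D' → D .] }  — accept
  I3: { [D → L . , L], [D → L . L], [D → L .], [L → . , L], [L → . ,] }  — shift, reduce
  I4: { [D → . L , L], [D → . L L], [D → . L], [D → . y D c], [D → .], [D → y . D c], [L → . , L], [L → . ,] }  — shift, reduce
  I5: { [D → y D . c] }  — shift
  I6: { [D → y D c .] }  — reduce
  I7: { [D → L , . L], [L → , . L], [L → , .], [L → . , L], [L → . ,] }  — shift, reduce
  I8: { [D → L L .] }  — reduce
  I9: { [D → L , L .], [L → , L .] }  — 2 reduces
  I10: { [L → , L .] }  — reduce

I9 contains complete items [D → L , L .], [L → , L .] — reduce-reduce conflict.

Answer: Yes — I9: [D → L , L .] vs [L → , L .]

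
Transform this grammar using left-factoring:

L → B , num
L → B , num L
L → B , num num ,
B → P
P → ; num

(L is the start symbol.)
Left-factoring transforms A → αβ₁ | αβ₂ into A → αA' and A' → β₁ | β₂
(α is the longest common prefix among the alternatives). Repeat until
no nonterminal has two alternatives with a common prefix.

Round 1: L has alternatives sharing prefix 'B , num'. Introduce L': L → B , num L'
  Add: L' → ε
  Add: L' → L
  Add: L' → num ,

No remaining common prefixes — done.

Resulting grammar:
L → B , num L'
L' → ε
L' → L
L' → num ,
B → P
P → ; num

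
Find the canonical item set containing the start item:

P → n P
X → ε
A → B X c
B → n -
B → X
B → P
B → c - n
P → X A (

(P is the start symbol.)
{ [P → . X A (], [P → . n P], [P' → . P], [X → .] }

First, augment the grammar with P' → P
I₀ = CLOSURE({ [P' → . P] }):
  [P' → . P] has the dot before P: add [P → . n P], [P → . X A (]
  [P → . X A (] has the dot before X: add [X → .]
No further items can be added.

I₀ = { [P → . X A (], [P → . n P], [P' → . P], [X → .] }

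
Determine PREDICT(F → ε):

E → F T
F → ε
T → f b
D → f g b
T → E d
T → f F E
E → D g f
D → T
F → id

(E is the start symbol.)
PREDICT(F → ε) = (FIRST(RHS) \ {ε}) ∪ (FOLLOW(F) if ε ∈ FIRST(RHS), i.e. RHS ⇒* ε)
The right-hand side is ε (FIRST(ε) = { ε }), so the predict set is FOLLOW(F) = { 'f', 'id' }
PREDICT(F → ε) = { 'f', 'id' }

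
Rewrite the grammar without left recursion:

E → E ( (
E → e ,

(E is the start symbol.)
E → e , E'
E' → ( ( E'
E' → ε

E is directly left-recursive. The standard transformation for
  A → A α₁ | ... | A α_m | β₁ | ... | β_n
is
  A  → β₁ A' | ... | β_n A'
  A' → α₁ A' | ... | α_m A' | ε

E → e , becomes E → e , E'
E → E ( ( becomes E' → ( ( E'
Add E' → ε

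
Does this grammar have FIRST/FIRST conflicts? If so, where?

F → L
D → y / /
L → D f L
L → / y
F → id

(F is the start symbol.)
No FIRST/FIRST conflicts.

A FIRST/FIRST conflict occurs when two productions N → α and N → β for the same non-terminal have FIRST(α) ∩ FIRST(β) ≠ ∅ (with ε ∈ FIRST of a nullable right-hand side, so two nullable alternatives also conflict).

FIRST sets of the non-terminals at (or reachable through a nullable prefix from) the front of some alternative:
  FIRST(L) = { '/', 'y' }
  FIRST(D) = { 'y' }

Productions for F:
  F → L: FIRST = { '/', 'y' }
  F → id: FIRST = { 'id' }
Productions for L:
  L → D f L: FIRST = { 'y' }
  L → / y: FIRST = { '/' }
D has only one production, so no FIRST/FIRST conflict is possible there.

All alternatives of each non-terminal have pairwise disjoint FIRST sets.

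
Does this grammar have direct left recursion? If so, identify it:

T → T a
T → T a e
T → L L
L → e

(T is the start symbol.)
T → T a: LEFT RECURSIVE (starts with T)
T → T a e: LEFT RECURSIVE (starts with T)
T → L L: starts with L
L → e: starts with e

The grammar has direct left recursion on: T.

Answer: Yes, T is left-recursive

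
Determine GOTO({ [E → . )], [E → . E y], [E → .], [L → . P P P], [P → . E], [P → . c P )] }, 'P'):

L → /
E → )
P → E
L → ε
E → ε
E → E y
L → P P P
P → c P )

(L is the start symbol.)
GOTO(I, 'P') = CLOSURE({ [A → αX.β] : [A → α.Xβ] ∈ I, X = 'P' })

Items with dot before 'P', with the dot advanced:
  [L → . P P P] → [L → P . P P]
Closure of the advanced items:
  [L → P . P P] has the dot before P: add [P → . E], [P → . c P )]
  [P → . E] has the dot before E: add [E → . )], [E → .], [E → . E y]

GOTO = { [E → . )], [E → . E y], [E → .], [L → P . P P], [P → . E], [P → . c P )] }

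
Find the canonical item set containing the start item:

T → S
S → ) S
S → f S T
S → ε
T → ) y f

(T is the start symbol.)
First, augment the grammar with T' → T
I₀ = CLOSURE({ [T' → . T] }):
  [T' → . T] has the dot before T: add [T → . S], [T → . ) y f]
  [T → . S] has the dot before S: add [S → . ) S], [S → . f S T], [S → .]
No further items can be added.

I₀ = { [S → . ) S], [S → . f S T], [S → .], [T → . ) y f], [T → . S], [T' → . T] }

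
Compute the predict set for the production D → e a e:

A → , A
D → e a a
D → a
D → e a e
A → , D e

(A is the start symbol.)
PREDICT(D → e a e) = (FIRST(RHS) \ {ε}) ∪ (FOLLOW(D) if ε ∈ FIRST(RHS), i.e. RHS ⇒* ε)
FIRST(e a e) = { 'e' }
ε ∉ FIRST(e a e), so FOLLOW(D) is not added.
PREDICT(D → e a e) = { 'e' }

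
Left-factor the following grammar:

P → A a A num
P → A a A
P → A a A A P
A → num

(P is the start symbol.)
P → A a A P'
P' → num
P' → ε
P' → A P
A → num

Left-factoring transforms A → αβ₁ | αβ₂ into A → αA' and A' → β₁ | β₂
(α is the longest common prefix among the alternatives). Repeat until
no nonterminal has two alternatives with a common prefix.

Round 1: P has alternatives sharing prefix 'A a A'. Introduce P': P → A a A P'
  Add: P' → num
  Add: P' → ε
  Add: P' → A P

No remaining common prefixes — done.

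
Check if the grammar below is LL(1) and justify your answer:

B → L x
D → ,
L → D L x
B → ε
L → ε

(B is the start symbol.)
Yes, the grammar is LL(1).

Relevant sets:
  FIRST(L) = { ',', ε }
  FIRST(D) = { ',' }
  FOLLOW(B) = { $ }
  FOLLOW(L) = { 'x' }

For B:
  PREDICT(B → L x) = { ',', 'x' }
  PREDICT(B → ε) = { $ }
For L:
  PREDICT(L → D L x) = { ',' }
  PREDICT(L → ε) = { 'x' }
D has a single production, so nothing to check there.

All predict sets are disjoint. The grammar IS LL(1).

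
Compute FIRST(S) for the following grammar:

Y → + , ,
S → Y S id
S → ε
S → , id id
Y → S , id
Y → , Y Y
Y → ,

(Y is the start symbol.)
To compute FIRST(S), examine every production with S on the left-hand side, reading each right-hand side left to right until a non-nullable symbol is reached.

FIRST sets of the other non-terminals involved (by the same procedure, iterated to a fixed point):
  FIRST(Y) = { '+', ',' }

From S → Y S id:
  - Y is a non-terminal: add FIRST(Y) \ {ε} = { '+', ',' }
    Y is not nullable, so stop
From S → ε:
  - ε-production, so ε ∈ FIRST(S)
From S → , id id:
  - ',' is a terminal: add ',' and stop

Collecting: FIRST(S) = { '+', ',', ε }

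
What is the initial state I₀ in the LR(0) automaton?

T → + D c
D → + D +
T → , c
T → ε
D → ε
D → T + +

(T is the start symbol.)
{ [T → . + D c], [T → . , c], [T → .], [T' → . T] }

First, augment the grammar with T' → T
I₀ = CLOSURE({ [T' → . T] }):
  [T' → . T] has the dot before T: add [T → . + D c], [T → . , c], [T → .]
No further items can be added.

I₀ = { [T → . + D c], [T → . , c], [T → .], [T' → . T] }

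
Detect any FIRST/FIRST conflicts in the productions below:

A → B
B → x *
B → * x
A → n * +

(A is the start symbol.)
FIRST sets of the non-terminals at (or reachable through a nullable prefix from) the front of some alternative:
  FIRST(B) = { '*', 'x' }

Productions for A:
  A → B: FIRST = { '*', 'x' }
  A → n * +: FIRST = { 'n' }
Productions for B:
  B → x *: FIRST = { 'x' }
  B → * x: FIRST = { '*' }

All alternatives of each non-terminal have pairwise disjoint FIRST sets.

Answer: No FIRST/FIRST conflicts.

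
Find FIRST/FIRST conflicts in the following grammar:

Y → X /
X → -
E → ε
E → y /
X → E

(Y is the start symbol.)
No FIRST/FIRST conflicts.

A FIRST/FIRST conflict occurs when two productions N → α and N → β for the same non-terminal have FIRST(α) ∩ FIRST(β) ≠ ∅ (with ε ∈ FIRST of a nullable right-hand side, so two nullable alternatives also conflict).

FIRST sets of the non-terminals at (or reachable through a nullable prefix from) the front of some alternative:
  FIRST(E) = { 'y', ε }

Productions for X:
  X → -: FIRST = { '-' }
  X → E: FIRST = { 'y', ε }
Productions for E:
  E → ε: FIRST = { ε }
  E → y /: FIRST = { 'y' }
Y has only one production, so no FIRST/FIRST conflict is possible there.

All alternatives of each non-terminal have pairwise disjoint FIRST sets.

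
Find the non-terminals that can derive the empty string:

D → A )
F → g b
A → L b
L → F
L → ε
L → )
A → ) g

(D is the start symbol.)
A non-terminal is nullable if it can derive ε (the empty string): either it has an ε-production, or it has a production whose right-hand side consists entirely of nullable non-terminals.

ε-productions: L → ε
So L is immediately nullable.
No further non-terminal can be added: every production for the remaining non-terminals contains a terminal or a non-nullable non-terminal.
Nullable = { 'L' }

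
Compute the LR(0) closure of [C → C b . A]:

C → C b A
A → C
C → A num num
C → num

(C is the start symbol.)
Start with: [C → C b . A]
  [C → C b . A] has the dot before A: add [A → . C]
  [A → . C] has the dot before C: add [C → . C b A], [C → . A num num], [C → . num]
No further items can be added.

CLOSURE = { [A → . C], [C → . A num num], [C → . C b A], [C → . num], [C → C b . A] }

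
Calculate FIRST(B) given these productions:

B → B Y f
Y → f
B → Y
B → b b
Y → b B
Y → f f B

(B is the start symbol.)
FIRST sets of the other non-terminals involved (by the same procedure, iterated to a fixed point):
  FIRST(Y) = { 'b', 'f' }

From B → B Y f:
  - B is the symbol being defined: contributes nothing new
    B is not nullable, so stop
From B → Y:
  - Y is a non-terminal: add FIRST(Y) \ {ε} = { 'b', 'f' }
    Y is not nullable, so stop
From B → b b:
  - b is a terminal: add 'b' and stop

Collecting: FIRST(B) = { 'b', 'f' }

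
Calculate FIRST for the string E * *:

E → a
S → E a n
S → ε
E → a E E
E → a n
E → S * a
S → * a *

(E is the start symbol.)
FIRST sets of the non-terminals involved (from the grammar, by fixed-point iteration):
  FIRST(E) = { '*', 'a' }

To compute FIRST(E * *), process the symbols left to right:
Symbol E is a non-terminal. Add FIRST(E) \ {ε} = { '*', 'a' }
E is not nullable (ε ∉ FIRST(E)), so stop here.
FIRST(E * *) = { '*', 'a' }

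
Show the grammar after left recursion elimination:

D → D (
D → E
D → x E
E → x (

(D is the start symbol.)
D is directly left-recursive. The standard transformation for
  A → A α₁ | ... | A α_m | β₁ | ... | β_n
is
  A  → β₁ A' | ... | β_n A'
  A' → α₁ A' | ... | α_m A' | ε

D → E becomes D → E D'
D → x E becomes D → x E D'
D → D ( becomes D' → ( D'
Add D' → ε

Productions for other non-terminals are unchanged:
  E → x (

Resulting grammar:
D → E D'
D → x E D'
D' → ( D'
D' → ε
E → x (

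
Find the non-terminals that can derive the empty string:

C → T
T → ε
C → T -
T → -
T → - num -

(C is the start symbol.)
{ 'C', 'T' }

ε-productions: T → ε
So T is immediately nullable.
C → T: every symbol on the right is nullable, so C is nullable too.
Every non-terminal is now nullable.
Nullable = { 'C', 'T' }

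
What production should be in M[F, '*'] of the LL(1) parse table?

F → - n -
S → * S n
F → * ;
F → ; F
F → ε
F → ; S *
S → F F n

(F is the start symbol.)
To find M[F, '*'], we find productions for F where '*' is in the predict set (PREDICT(N → α) = (FIRST(α) \ {ε}) ∪ (FOLLOW(N) if α ⇒* ε)).

Relevant sets:
  FOLLOW(F) = { $, '*', '-', ';', 'n' }

F → - n -: PREDICT = { '-' }
F → * ;: PREDICT = { '*' }
  '*' is in predict set, so this production goes in M[F, '*']
F → ; F: PREDICT = { ';' }
F → ε: PREDICT = { $, '*', '-', ';', 'n' }
  '*' is in predict set, so this production goes in M[F, '*']
F → ; S *: PREDICT = { ';' }

M[F, '*'] = F → * ;, F → ε  (a multiply-defined cell — the grammar is not LL(1))

Answer: F → * ;, F → ε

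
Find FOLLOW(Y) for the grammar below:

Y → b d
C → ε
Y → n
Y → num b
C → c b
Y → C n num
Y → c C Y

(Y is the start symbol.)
{ $ }

Y is the start symbol, so $ ∈ FOLLOW(Y).
In Y → c C Y: Y is at the end; this adds FOLLOW(Y) to itself — nothing new

Taking the union: FOLLOW(Y) = { $ }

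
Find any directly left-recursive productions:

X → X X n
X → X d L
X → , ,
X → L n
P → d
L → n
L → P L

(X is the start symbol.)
Yes, X is left-recursive

Direct left recursion occurs when N → N α for some non-terminal N (the right-hand side begins with the left-hand side itself).

X → X X n: LEFT RECURSIVE (starts with X)
X → X d L: LEFT RECURSIVE (starts with X)
X → , ,: starts with ','
X → L n: starts with L
P → d: starts with d
L → n: starts with n
L → P L: starts with P

The grammar has direct left recursion on: X.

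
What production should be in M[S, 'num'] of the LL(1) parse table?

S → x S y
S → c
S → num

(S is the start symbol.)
S → num

To find M[S, 'num'], we find productions for S where 'num' is in the predict set (PREDICT(N → α) = (FIRST(α) \ {ε}) ∪ (FOLLOW(N) if α ⇒* ε)).

S → x S y: PREDICT = { 'x' }
S → c: PREDICT = { 'c' }
S → num: PREDICT = { 'num' }
  'num' is in predict set, so this production goes in M[S, 'num']

M[S, 'num'] = S → num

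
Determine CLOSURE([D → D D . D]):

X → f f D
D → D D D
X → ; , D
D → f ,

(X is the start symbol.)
{ [D → . D D D], [D → . f ,], [D → D D . D] }

To compute CLOSURE, for each item [A → α.Bβ] where B is a non-terminal, add [B → .γ] for all productions B → γ; repeat for the newly added items until nothing changes.

Start with: [D → D D . D]
  [D → D D . D] has the dot before D: add [D → . D D D], [D → . f ,]
No further items can be added.

CLOSURE = { [D → . D D D], [D → . f ,], [D → D D . D] }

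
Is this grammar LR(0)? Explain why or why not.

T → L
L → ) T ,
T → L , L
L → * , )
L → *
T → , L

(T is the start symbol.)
No. Shift-reduce conflict between [L → * .] and [L → * . , )]

Augment with T' → T and build the canonical LR(0) collection (I0 = CLOSURE({[T' → . T]}), then GOTO on every symbol after a dot until no new states appear). It has 13 states:
  I0: { [L → . ) T ,], [L → . * , )], [L → . *], [T → . , L], [T → . L , L], [T → . L], [T' → . T] }  — shift
  I1: { [L → ) . T ,], [L → . ) T ,], [L → . * , )], [L → . *], [T → . , L], [T → . L , L], [T → . L] }  — shift
  I2: { [L → * . , )], [L → * .] }  — shift, reduce
  I3: { [L → . ) T ,], [L → . * , )], [L → . *], [T → , . L] }  — shift
  I4: { [T → L . , L], [T → L .] }  — shift, reduce
  I5: { [T' → T .] }  — accept
  I6: { [L → . ) T ,], [L → . * , )], [L → . *], [T → L , . L] }  — shift
  I7: { [T → L , L .] }  — reduce
  I8: { [T → , L .] }  — reduce
  I9: { [L → * , . )] }  — shift
  I10: { [L → * , ) .] }  — reduce
  I11: { [L → ) T . ,] }  — shift
  I12: { [L → ) T , .] }  — reduce

Conflict in state I2:
  Shift-reduce conflict between [L → * .] and [L → * . , )]
So the grammar is NOT LR(0).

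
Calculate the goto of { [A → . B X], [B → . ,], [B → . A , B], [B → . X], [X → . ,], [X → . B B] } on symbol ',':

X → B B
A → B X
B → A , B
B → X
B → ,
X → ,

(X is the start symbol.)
{ [B → , .], [X → , .] }

GOTO(I, ',') = CLOSURE({ [A → αX.β] : [A → α.Xβ] ∈ I, X = ',' })

Items with dot before ',', with the dot advanced:
  [B → . ,] → [B → , .]
  [X → . ,] → [X → , .]
Closure adds nothing (no advanced item has the dot before a non-terminal).

GOTO = { [B → , .], [X → , .] }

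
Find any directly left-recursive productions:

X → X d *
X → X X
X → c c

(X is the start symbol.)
X → X d *: LEFT RECURSIVE (starts with X)
X → X X: LEFT RECURSIVE (starts with X)
X → c c: starts with c

The grammar has direct left recursion on: X.

Answer: Yes, X is left-recursive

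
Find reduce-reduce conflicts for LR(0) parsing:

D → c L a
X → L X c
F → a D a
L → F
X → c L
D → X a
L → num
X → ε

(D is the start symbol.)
No reduce-reduce conflicts

Augment with D' → D and build the canonical LR(0) collection (I0 = CLOSURE({[D' → . D]}), then GOTO on every symbol after a dot until no new states appear). It has 17 states:
  I0: { [D → . X a], [D → . c L a], [D' → . D], [F → . a D a], [L → . F], [L → . num], [X → . L X c], [X → . c L], [X → .] }  — shift, reduce
  I1: { [D' → D .] }  — accept
  I2: { [L → F .] }  — reduce
  I3: { [F → . a D a], [L → . F], [L → . num], [X → . L X c], [X → . c L], [X → .], [X → L . X c] }  — shift, reduce
  I4: { [D → X . a] }  — shift
  I5: { [D → . X a], [D → . c L a], [F → . a D a], [F → a . D a], [L → . F], [L → . num], [X → . L X c], [X → . c L], [X → .] }  — shift, reduce
  I6: { [D → c . L a], [F → . a D a], [L → . F], [L → . num], [X → c . L] }  — shift
  I7: { [L → num .] }  — reduce
  I8: { [D → c L . a], [X → c L .] }  — shift, reduce
  I9: { [D → c L a .] }  — reduce
  I10: { [F → a D . a] }  — shift
  I11: { [F → a D a .] }  — reduce
  I12: { [D → X a .] }  — reduce
  I13: { [X → L X . c] }  — shift
  I14: { [F → . a D a], [L → . F], [L → . num], [X → c . L] }  — shift
  I15: { [X → c L .] }  — reduce
  I16: { [X → L X c .] }  — reduce

No state contains more than one complete item.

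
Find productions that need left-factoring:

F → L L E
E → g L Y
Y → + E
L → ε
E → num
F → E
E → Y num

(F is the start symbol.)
No, left-factoring is not needed

Left-factoring is needed when two productions for the same non-terminal
share a common prefix on the right-hand side.

Productions for F:
  F → L L E
  F → E
Productions for E:
  E → g L Y
  E → num
  E → Y num

No common prefixes found.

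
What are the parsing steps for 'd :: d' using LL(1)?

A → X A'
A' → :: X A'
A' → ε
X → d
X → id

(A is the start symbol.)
LL(1) parsing maintains a stack (initially the start symbol over $) and the input. At each step: if the stack top is a terminal, match it against the current input token; if it is a non-terminal N, replace it with the RHS of M[N, lookahead] (the unique production whose predict set contains the lookahead).

Stack is shown with the top on the left.

Stack      Input     Action
---------------------------
A $        d :: d $  output A → X A'
X A' $     d :: d $  output X → d
d A' $     d :: d $  match 'd'
A' $       :: d $    output A' → :: X A'
:: X A' $  :: d $    match '::'
X A' $     d $       output X → d
d A' $     d $       match 'd'
A' $       $         output A' → ε
$          $         accept

The string is accepted.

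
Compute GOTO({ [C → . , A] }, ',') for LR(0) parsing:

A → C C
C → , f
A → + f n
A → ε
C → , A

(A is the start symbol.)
{ [A → . + f n], [A → . C C], [A → .], [C → , . A], [C → . , A], [C → . , f] }

GOTO(I, ',') = CLOSURE({ [A → αX.β] : [A → α.Xβ] ∈ I, X = ',' })

Items with dot before ',', with the dot advanced:
  [C → . , A] → [C → , . A]
Closure of the advanced items:
  [C → , . A] has the dot before A: add [A → . C C], [A → . + f n], [A → .]
  [A → . C C] has the dot before C: add [C → . , f], [C → . , A]

GOTO = { [A → . + f n], [A → . C C], [A → .], [C → , . A], [C → . , A], [C → . , f] }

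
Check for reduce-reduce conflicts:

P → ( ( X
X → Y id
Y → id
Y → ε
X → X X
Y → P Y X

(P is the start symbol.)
A reduce-reduce conflict occurs when an LR(0) state has two complete items [A → α .] and [B → β .] — both call for a reduction, and with no lookahead the parser cannot choose between them.

Augment with P' → P and build the canonical LR(0) collection (I0 = CLOSURE({[P' → . P]}), then GOTO on every symbol after a dot until no new states appear). It has 12 states:
  I0: { [P → . ( ( X], [P' → . P] }  — shift
  I1: { [P → ( . ( X] }  — shift
  I2: { [P' → P .] }  — accept
  I3: { [P → ( ( . X], [P → . ( ( X], [X → . X X], [X → . Y id], [Y → . P Y X], [Y → . id], [Y → .] }  — shift, reduce
  I4: { [P → . ( ( X], [Y → . P Y X], [Y → . id], [Y → .], [Y → P . Y X] }  — shift, reduce
  I5: { [P → ( ( X .], [P → . ( ( X], [X → . X X], [X → . Y id], [X → X . X], [Y → . P Y X], [Y → . id], [Y → .] }  — shift, 2 reduces
  I6: { [X → Y . id] }  — shift
  I7: { [Y → id .] }  — reduce
  I8: { [X → Y id .] }  — reduce
  I9: { [P → . ( ( X], [X → . X X], [X → . Y id], [X → X . X], [X → X X .], [Y → . P Y X], [Y → . id], [Y → .] }  — shift, 2 reduces
  I10: { [P → . ( ( X], [X → . X X], [X → . Y id], [Y → . P Y X], [Y → . id], [Y → .], [Y → P Y . X] }  — shift, reduce
  I11: { [P → . ( ( X], [X → . X X], [X → . Y id], [X → X . X], [Y → . P Y X], [Y → . id], [Y → .], [Y → P Y X .] }  — shift, 2 reduces

I5 contains complete items [P → ( ( X .], [Y → .] — reduce-reduce conflict.
I9 contains complete items [X → X X .], [Y → .] — reduce-reduce conflict.
I11 contains complete items [Y → .], [Y → P Y X .] — reduce-reduce conflict.

Answer: Yes — I5: [P → ( ( X .] vs [Y → .]; I9: [X → X X .] vs [Y → .]; I11: [Y → .] vs [Y → P Y X .]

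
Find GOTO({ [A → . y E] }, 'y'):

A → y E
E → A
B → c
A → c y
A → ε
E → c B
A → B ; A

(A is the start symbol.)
{ [A → . B ; A], [A → . c y], [A → . y E], [A → .], [A → y . E], [B → . c], [E → . A], [E → . c B] }

GOTO(I, 'y') = CLOSURE({ [A → αX.β] : [A → α.Xβ] ∈ I, X = 'y' })

Items with dot before 'y', with the dot advanced:
  [A → . y E] → [A → y . E]
Closure of the advanced items:
  [A → y . E] has the dot before E: add [E → . A], [E → . c B]
  [E → . A] has the dot before A: add [A → . y E], [A → . c y], [A → .], [A → . B ; A]
  [A → . B ; A] has the dot before B: add [B → . c]

GOTO = { [A → . B ; A], [A → . c y], [A → . y E], [A → .], [A → y . E], [B → . c], [E → . A], [E → . c B] }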